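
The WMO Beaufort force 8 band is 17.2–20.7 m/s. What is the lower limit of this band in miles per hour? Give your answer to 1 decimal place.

38.5 mph

17.2–20.7 m/s × 2.237 = 38.5–46.3 mph.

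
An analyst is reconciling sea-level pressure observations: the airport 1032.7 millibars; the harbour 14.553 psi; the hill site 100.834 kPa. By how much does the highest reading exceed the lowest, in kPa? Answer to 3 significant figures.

the airport: 1032.7 mb = 103.2700 kPa.
the harbour: 14.553 psi = 100.3394 kPa.
Spread: 103.2700 − 100.3394 = 2.93 kPa.

2.93 kPa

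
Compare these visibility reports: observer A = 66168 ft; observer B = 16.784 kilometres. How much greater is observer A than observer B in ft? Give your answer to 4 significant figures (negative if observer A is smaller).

11100 ft

observer B: 16.784 km = 55065.62 ft.
Difference: 66168.00 − 55065.62 = 11100 ft.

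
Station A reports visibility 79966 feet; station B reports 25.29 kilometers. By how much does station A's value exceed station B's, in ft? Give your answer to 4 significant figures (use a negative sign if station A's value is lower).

-3006 ft

station B: 25.29 km = 82972.44 ft.
Difference: 79966.00 − 82972.44 = -3006 ft.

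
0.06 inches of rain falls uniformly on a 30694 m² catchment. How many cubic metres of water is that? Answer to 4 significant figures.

46.78 cubic metres

Depth: 0.06 in × 25.4 = 1.524 mm.
1 mm over 1 m² is 1 L, so volume = 1.524 × 30694 = 46777.656 L = 46.78 m³.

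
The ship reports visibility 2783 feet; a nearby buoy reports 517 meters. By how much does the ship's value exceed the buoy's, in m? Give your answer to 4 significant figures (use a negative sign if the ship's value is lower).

331.3 m

the ship: 2783 ft = 848.258 m.
Difference: 848.258 − 517.000 = 331.3 m.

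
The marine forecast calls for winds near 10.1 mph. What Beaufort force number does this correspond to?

10.1 mph = 4.5 m/s, which is Beaufort 3 (gentle breeze, 3.4–5.4 m/s).

Beaufort force 3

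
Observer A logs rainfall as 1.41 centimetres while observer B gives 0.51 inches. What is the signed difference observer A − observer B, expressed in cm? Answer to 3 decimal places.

observer B: 0.51 in = 1.29540 cm.
Difference: 1.41000 − 1.29540 = 0.115 cm.

0.115 cm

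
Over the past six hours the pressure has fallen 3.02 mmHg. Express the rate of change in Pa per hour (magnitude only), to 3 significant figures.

3.02 mmHg / 6 h × 133.322 Pa/mmHg = 67.1 Pa/h.

67.1 Pa per hour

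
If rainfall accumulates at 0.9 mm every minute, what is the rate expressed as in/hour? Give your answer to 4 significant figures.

2.126 in/hour

0.9 mm/minute × 0.0393701 in/mm × 60 minute/hour = 2.126 in/hour.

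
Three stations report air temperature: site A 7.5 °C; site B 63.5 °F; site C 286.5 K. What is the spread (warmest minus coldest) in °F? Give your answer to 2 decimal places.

18.00 °F

site B: 63.5 °F = 17.500 °C.
site C: 286.5 K = 13.350 °C.
Spread: 17.500 − 7.500 = 10.000 °C = 18.00 °F.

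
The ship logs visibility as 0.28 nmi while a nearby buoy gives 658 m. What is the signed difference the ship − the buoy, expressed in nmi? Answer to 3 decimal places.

the buoy: 658 m = 0.35529 nmi.
Difference: 0.28000 − 0.35529 = -0.075 nmi.

-0.075 nmi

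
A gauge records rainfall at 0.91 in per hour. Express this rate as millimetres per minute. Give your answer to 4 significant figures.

0.91 in/hour × 25.4 mm/in × 0.0166667 hour/minute = 0.3852 mm/minute.

0.3852 mm/minute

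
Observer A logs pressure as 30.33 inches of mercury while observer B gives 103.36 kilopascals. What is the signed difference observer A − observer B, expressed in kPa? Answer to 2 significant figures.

-0.65 kPa

observer A: 30.33 inHg = 102.7092 kPa.
Difference: 102.7092 − 103.3600 = -0.65 kPa.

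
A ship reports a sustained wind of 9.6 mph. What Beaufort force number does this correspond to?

Beaufort force 3

9.6 mph = 4.3 m/s, which is Beaufort 3 (gentle breeze, 3.4–5.4 m/s).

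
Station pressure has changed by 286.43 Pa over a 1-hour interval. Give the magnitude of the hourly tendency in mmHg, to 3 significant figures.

286.43 Pa / 1 h × 0.00750062 mmHg/Pa = 2.15 mmHg/h.

2.15 mmHg per hour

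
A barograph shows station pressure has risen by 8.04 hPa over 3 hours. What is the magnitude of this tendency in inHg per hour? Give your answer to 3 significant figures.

8.04 hPa / 3 h × 0.02953 inHg/hPa = 0.0791 inHg/h.

0.0791 inHg per hour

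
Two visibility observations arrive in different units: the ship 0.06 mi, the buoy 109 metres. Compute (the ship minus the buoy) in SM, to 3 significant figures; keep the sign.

-0.00773 SM

the buoy: 109 m = 0.0677295 SM.
Difference: 0.0600000 − 0.0677295 = -0.00773 SM.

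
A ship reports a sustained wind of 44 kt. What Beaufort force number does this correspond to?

44 kt lies in the Beaufort 9 band (strong gale, 41–47 kt).

Beaufort force 9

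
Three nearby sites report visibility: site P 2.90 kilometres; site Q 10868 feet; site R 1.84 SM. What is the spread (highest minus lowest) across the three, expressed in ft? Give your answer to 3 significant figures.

site P: 2.90 km = 9514.44 ft.
site R: 1.84 SM = 9715.20 ft.
Spread: 10868.00 − 9514.44 = 1350 ft.

1350 ft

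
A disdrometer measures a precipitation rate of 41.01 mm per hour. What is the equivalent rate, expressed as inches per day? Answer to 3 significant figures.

38.7 in/day

41.01 mm/hour × 0.0393701 in/mm × 24 hour/day = 38.7 in/day.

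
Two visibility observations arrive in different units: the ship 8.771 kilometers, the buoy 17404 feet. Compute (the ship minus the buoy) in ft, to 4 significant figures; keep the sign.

the ship: 8.771 km = 28776.25 ft.
Difference: 28776.25 − 17404.00 = 11370 ft.

11370 ft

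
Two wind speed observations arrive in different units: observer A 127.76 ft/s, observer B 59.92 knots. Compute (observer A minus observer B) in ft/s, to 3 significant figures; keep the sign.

observer B: 59.92 kt = 101.134 ft/s.
Difference: 127.760 − 101.134 = 26.6 ft/s.

26.6 ft/s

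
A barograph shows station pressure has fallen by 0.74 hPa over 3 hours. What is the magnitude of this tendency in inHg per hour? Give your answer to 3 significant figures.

0.74 hPa / 3 h × 0.02953 inHg/hPa = 0.00728 inHg/h.

0.00728 inHg per hour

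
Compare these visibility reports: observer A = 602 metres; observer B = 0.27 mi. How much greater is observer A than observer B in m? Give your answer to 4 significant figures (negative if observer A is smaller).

167.5 m

observer B: 0.27 SM = 434.523 m.
Difference: 602.000 − 434.523 = 167.5 m.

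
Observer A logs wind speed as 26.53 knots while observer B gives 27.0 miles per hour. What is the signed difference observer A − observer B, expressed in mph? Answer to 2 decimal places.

observer A: 26.53 kt = 30.5302 mph.
Difference: 30.5302 − 27.0000 = 3.53 mph.

3.53 mph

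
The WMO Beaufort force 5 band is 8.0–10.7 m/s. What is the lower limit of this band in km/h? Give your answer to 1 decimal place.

28.8 km/h

8.0–10.7 m/s × 3.6 = 28.8–38.5 km/h.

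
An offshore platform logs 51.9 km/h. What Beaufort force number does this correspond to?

Beaufort force 7

51.9 km/h = 14.4 m/s, which is Beaufort 7 (near gale, 13.9–17.1 m/s).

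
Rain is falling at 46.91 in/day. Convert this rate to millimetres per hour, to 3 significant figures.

49.6 mm/hour

46.91 in/day × 25.4 mm/in × 0.0416667 day/hour = 49.6 mm/hour.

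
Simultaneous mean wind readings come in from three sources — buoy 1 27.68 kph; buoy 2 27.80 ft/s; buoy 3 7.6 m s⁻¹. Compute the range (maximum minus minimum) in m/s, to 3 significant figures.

buoy 1: 27.68 km/h = 7.68889 m/s.
buoy 2: 27.80 ft/s = 8.47344 m/s.
Spread: 8.47344 − 7.60000 = 0.873 m/s.

0.873 m/s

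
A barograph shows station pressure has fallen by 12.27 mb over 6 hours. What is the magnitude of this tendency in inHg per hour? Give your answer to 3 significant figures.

0.0604 inHg per hour

12.27 mb / 6 h × 0.02953 inHg/mb = 0.0604 inHg/h.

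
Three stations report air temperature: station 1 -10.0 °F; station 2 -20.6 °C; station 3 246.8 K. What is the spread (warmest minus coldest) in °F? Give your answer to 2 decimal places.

10.35 °F

station 1: -10.0 °F = -23.333 °C.
station 3: 246.8 K = -26.350 °C.
Spread: (-20.600) − (-26.350) = 5.750 °C = 10.35 °F.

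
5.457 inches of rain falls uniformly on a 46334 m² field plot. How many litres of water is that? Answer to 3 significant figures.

6420000 litres

Depth: 5.457 in × 25.4 = 138.6078 mm.
1 mm over 1 m² is 1 L, so volume = 138.6078 × 46334 = 6422253.8 L ≈ 6420000 L.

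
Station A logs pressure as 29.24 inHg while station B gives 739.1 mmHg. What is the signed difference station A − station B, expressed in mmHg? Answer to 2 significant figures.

3.6 mmHg

station A: 29.24 inHg = 742.696 mmHg.
Difference: 742.696 − 739.100 = 3.6 mmHg.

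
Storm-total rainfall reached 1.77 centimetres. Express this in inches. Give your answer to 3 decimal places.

0.697 in

1 cm = 0.393701 in, so 1.77 × 0.393701 = 0.697 in.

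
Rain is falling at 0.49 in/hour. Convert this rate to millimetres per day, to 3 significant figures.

299 mm/day

0.49 in/hour × 25.4 mm/in × 24 hour/day = 299 mm/day.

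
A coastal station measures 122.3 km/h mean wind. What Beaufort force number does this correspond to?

Beaufort force 12

122.3 km/h = 34.0 m/s, which is Beaufort 12 (hurricane force, ≥32.7 m/s).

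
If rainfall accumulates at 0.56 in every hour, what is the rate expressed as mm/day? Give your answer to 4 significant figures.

0.56 in/hour × 25.4 mm/in × 24 hour/day = 341.4 mm/day.

341.4 mm/day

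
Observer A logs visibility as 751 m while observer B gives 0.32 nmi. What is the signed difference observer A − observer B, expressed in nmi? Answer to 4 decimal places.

observer A: 751 m = 0.405508 nmi.
Difference: 0.405508 − 0.320000 = 0.0855 nmi.

0.0855 nmi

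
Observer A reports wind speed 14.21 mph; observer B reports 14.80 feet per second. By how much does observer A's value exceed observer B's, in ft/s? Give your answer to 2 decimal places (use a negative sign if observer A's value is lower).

6.04 ft/s

observer A: 14.21 mph = 20.8413 ft/s.
Difference: 20.8413 − 14.8000 = 6.04 ft/s.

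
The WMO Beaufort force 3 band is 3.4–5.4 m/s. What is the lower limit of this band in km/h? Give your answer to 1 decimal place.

3.4–5.4 m/s × 3.6 = 12.2–19.4 km/h.

12.2 km/h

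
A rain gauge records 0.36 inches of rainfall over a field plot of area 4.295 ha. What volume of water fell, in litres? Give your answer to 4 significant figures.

Depth: 0.36 in × 25.4 = 9.144 mm.
Area: 4.295 ha = 42950 m².
1 mm over 1 m² is 1 L, so volume = 9.144 × 42950 = 392734.8 L ≈ 392700 L.

392700 litres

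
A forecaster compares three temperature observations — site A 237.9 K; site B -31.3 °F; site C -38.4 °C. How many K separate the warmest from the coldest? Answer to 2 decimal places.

site A: 237.9 K = -35.250 °C.
site B: -31.3 °F = -35.167 °C.
Spread: (-35.167) − (-38.400) = 3.233 °C.

3.23 K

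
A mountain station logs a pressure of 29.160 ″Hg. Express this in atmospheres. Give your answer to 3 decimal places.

0.975 atm

1 inHg = 0.0334211 atm, so 29.160 × 0.0334211 = 0.975 atm.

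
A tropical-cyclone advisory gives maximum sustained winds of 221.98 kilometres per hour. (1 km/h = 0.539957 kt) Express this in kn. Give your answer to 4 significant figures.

1 km/h = 0.539957 kt, so 221.98 × 0.539957 = 119.9 kt.

119.9 kt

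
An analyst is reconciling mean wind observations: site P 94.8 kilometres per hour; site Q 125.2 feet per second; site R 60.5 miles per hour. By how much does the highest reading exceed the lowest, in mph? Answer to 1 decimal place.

site P: 94.8 km/h = 58.906 mph.
site Q: 125.2 ft/s = 85.364 mph.
Spread: 85.364 − 58.906 = 26.5 mph.

26.5 mph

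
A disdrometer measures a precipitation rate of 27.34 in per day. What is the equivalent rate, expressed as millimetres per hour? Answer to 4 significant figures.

27.34 in/day × 25.4 mm/in × 0.0416667 day/hour = 28.93 mm/hour.

28.93 mm/hour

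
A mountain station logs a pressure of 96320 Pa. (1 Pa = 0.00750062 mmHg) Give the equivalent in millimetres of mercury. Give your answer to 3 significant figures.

722 mmHg

1 Pa = 0.00750062 mmHg, so 96320 × 0.00750062 = 722 mmHg.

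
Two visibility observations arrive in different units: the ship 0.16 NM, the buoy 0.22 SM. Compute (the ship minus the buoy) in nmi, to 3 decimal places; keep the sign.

-0.031 nmi

the buoy: 0.22 SM = 0.19117 nmi.
Difference: 0.16000 − 0.19117 = -0.031 nmi.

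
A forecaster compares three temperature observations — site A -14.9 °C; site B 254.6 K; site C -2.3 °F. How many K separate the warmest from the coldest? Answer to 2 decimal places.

site B: 254.6 K = -18.550 °C.
site C: -2.3 °F = -19.056 °C.
Spread: (-14.900) − (-19.056) = 4.156 °C.

4.16 K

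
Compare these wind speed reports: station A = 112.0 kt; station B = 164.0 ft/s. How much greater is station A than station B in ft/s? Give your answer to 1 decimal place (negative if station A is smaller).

25.0 ft/s

station A: 112.0 kt = 189.035 ft/s.
Difference: 189.035 − 164.000 = 25.0 ft/s.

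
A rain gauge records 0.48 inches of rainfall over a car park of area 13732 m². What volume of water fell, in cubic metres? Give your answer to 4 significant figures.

167.4 cubic metres

Depth: 0.48 in × 25.4 = 12.192 mm.
1 mm over 1 m² is 1 L, so volume = 12.192 × 13732 = 167420.54 L = 167.4 m³.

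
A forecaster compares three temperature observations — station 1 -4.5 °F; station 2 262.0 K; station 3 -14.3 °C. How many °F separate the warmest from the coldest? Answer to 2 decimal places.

station 1: -4.5 °F = -20.278 °C.
station 2: 262.0 K = -11.150 °C.
Spread: (-11.150) − (-20.278) = 9.128 °C = 16.43 °F.

16.43 °F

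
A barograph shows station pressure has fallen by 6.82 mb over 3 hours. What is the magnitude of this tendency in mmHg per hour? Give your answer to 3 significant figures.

1.71 mmHg per hour

6.82 mb / 3 h × 0.750062 mmHg/mb = 1.71 mmHg/h.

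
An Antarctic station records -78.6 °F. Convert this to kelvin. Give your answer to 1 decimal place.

First to °C: -61.44 °C.
Then to K: 211.7 K.

211.7 K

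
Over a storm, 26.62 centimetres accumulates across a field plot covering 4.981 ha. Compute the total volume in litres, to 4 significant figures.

13260000 litres

Depth: 26.62 cm × 10 = 266.2 mm.
Area: 4.981 ha = 49810 m².
1 mm over 1 m² is 1 L, so volume = 266.2 × 49810 = 13259422 L ≈ 13260000 L.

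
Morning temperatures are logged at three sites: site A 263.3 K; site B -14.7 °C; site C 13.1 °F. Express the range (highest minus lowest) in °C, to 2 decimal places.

4.85 °C

site A: 263.3 K = -9.850 °C.
site C: 13.1 °F = -10.500 °C.
Spread: (-9.850) − (-14.700) = 4.850 °C.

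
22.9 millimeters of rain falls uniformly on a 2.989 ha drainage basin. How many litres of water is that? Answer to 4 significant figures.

Area: 2.989 ha = 29890 m².
1 mm over 1 m² is 1 L, so volume = 22.9 × 29890 = 684481 L ≈ 684500 L.

684500 litres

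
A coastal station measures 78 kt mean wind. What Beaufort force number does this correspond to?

Beaufort force 12

78 kt lies in the Beaufort 12 band (hurricane force, ≥64 kt).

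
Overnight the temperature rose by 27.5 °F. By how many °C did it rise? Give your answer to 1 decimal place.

A change of 1 °C equals a change of 1.8 °F: Δ°C = 27.5 × 0.5556 = 15.3 °C.

15.3 °C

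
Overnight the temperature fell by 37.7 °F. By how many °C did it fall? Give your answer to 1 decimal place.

Converting a difference, only the 9/5 scale factor applies: Δ°C = 37.7 × 0.5556 = 20.9 °C.

20.9 °C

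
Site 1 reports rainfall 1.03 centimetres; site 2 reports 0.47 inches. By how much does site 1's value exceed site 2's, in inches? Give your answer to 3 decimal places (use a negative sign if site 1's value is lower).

-0.064 in

site 1: 1.03 cm = 0.40551 in.
Difference: 0.40551 − 0.47000 = -0.064 in.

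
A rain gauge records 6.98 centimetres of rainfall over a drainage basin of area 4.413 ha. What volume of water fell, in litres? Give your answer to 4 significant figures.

Depth: 6.98 cm × 10 = 69.8 mm.
Area: 4.413 ha = 44130 m².
1 mm over 1 m² is 1 L, so volume = 69.8 × 44130 = 3080274 L ≈ 3080000 L.

3080000 litres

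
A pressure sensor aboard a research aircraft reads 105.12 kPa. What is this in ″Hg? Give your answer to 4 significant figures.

31.04 inHg

1 kPa = 0.2953 inHg, so 105.12 × 0.2953 = 31.04 inHg.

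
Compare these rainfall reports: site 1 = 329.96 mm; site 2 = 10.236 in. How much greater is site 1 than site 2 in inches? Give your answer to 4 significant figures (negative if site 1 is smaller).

2.755 in

site 1: 329.96 mm = 12.99055 in.
Difference: 12.99055 − 10.23600 = 2.755 in.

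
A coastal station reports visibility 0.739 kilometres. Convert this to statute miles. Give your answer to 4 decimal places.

0.4592 SM

1 km = 0.621371 SM, so 0.739 × 0.621371 = 0.4592 SM.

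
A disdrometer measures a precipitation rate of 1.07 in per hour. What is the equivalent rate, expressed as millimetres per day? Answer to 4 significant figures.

1.07 in/hour × 25.4 mm/in × 24 hour/day = 652.3 mm/day.

652.3 mm/day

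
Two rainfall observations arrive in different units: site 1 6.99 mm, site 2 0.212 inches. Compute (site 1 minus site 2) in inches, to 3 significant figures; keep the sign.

site 1: 6.99 mm = 0.275197 in.
Difference: 0.275197 − 0.212000 = 0.0632 in.

0.0632 in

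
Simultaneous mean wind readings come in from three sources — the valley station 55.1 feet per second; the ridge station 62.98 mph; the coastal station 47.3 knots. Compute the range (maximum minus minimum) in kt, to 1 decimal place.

the valley station: 55.1 ft/s = 32.646 kt.
the ridge station: 62.98 mph = 54.728 kt.
Spread: 54.728 − 32.646 = 22.1 kt.

22.1 kt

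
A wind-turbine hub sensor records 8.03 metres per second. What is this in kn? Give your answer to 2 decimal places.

15.61 kt

1 m/s = 1.94384 kt, so 8.03 × 1.94384 = 15.61 kt.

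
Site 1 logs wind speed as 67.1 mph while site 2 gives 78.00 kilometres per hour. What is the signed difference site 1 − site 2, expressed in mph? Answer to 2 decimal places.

18.63 mph

site 2: 78.00 km/h = 48.4670 mph.
Difference: 67.1000 − 48.4670 = 18.63 mph.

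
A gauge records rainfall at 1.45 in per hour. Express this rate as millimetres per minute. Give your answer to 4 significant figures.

1.45 in/hour × 25.4 mm/in × 0.0166667 hour/minute = 0.6138 mm/minute.

0.6138 mm/minute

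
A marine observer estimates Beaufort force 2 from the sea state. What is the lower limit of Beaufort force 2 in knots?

4 kt

Beaufort 2 (light breeze) spans 4–6 knots.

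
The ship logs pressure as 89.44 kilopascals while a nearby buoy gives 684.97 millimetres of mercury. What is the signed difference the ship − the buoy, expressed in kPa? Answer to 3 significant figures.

the buoy: 684.97 mmHg = 91.3218 kPa.
Difference: 89.4400 − 91.3218 = -1.88 kPa.

-1.88 kPa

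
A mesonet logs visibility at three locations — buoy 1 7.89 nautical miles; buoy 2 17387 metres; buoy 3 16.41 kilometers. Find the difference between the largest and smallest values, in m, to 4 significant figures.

buoy 1: 7.89 nmi = 14612.28 m.
buoy 3: 16.41 km = 16410.00 m.
Spread: 17387.00 − 14612.28 = 2775 m.

2775 m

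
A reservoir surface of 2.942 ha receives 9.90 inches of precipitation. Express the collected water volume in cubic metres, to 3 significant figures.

7400 cubic metres

Depth: 9.90 in × 25.4 = 251.46 mm.
Area: 2.942 ha = 29420 m².
1 mm over 1 m² is 1 L, so volume = 251.46 × 29420 = 7397953.2 L = 7400 m³.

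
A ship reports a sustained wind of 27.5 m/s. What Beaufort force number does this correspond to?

Beaufort force 10

27.5 m/s lies in the Beaufort 10 band (storm, 24.5–28.4 m/s).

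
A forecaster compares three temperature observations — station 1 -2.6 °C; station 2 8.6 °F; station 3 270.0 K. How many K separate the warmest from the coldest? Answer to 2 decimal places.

10.40 K

station 2: 8.6 °F = -13.000 °C.
station 3: 270.0 K = -3.150 °C.
Spread: (-2.600) − (-13.000) = 10.400 °C.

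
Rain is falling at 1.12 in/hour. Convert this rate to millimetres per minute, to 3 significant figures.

0.474 mm/minute

1.12 in/hour × 25.4 mm/in × 0.0166667 hour/minute = 0.474 mm/minute.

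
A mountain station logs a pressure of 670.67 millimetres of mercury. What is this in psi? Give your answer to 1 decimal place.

13.0 psi

1 mmHg = 0.0193368 psi, so 670.67 × 0.0193368 = 13.0 psi.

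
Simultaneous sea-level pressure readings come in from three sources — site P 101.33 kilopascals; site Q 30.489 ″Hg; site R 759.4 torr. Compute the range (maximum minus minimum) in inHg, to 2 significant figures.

0.59 inHg

site P: 101.33 kPa = 29.9227 inHg.
site R: 759.4 mmHg = 29.8976 inHg.
Spread: 30.4890 − 29.8976 = 0.59 inHg.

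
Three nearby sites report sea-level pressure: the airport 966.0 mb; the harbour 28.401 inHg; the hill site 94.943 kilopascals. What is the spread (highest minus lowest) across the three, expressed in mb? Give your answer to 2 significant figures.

17 mb

the harbour: 28.401 inHg = 961.77 mb.
the hill site: 94.943 kPa = 949.43 mb.
Spread: 966.00 − 949.43 = 17 mb.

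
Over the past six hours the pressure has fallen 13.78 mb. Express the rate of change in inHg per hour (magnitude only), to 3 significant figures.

0.0678 inHg per hour

13.78 mb / 6 h × 0.02953 inHg/mb = 0.0678 inHg/h.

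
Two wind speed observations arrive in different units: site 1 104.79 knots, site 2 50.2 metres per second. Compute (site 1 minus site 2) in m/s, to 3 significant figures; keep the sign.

site 1: 104.79 kt = 53.9086 m/s.
Difference: 53.9086 − 50.2000 = 3.71 m/s.

3.71 m/s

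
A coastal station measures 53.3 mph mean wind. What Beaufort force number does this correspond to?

Beaufort force 9

53.3 mph = 23.8 m/s, which is Beaufort 9 (strong gale, 20.8–24.4 m/s).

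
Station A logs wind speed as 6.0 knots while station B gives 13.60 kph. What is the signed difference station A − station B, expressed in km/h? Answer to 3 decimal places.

station A: 6.0 kt = 11.11200 km/h.
Difference: 11.11200 − 13.60000 = -2.488 km/h.

-2.488 km/h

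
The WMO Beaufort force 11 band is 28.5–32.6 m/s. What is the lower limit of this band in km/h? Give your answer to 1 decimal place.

102.6 km/h

28.5–32.6 m/s × 3.6 = 102.6–117.4 km/h.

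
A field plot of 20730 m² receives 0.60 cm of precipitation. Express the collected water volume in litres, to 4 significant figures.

Depth: 0.60 cm × 10 = 6 mm.
1 mm over 1 m² is 1 L, so volume = 6 × 20730 = 124380 L ≈ 124400 L.

124400 litres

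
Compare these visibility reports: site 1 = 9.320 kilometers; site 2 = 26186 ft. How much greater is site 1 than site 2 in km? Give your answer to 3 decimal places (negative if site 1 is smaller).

site 2: 26186 ft = 7.98149 km.
Difference: 9.32000 − 7.98149 = 1.339 km.

1.339 km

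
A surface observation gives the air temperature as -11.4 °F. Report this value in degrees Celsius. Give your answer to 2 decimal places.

-24.11 °C

°C = (°F − 32) × 5/9 = (-11.4 − 32) / 1.8 = -24.11 °C.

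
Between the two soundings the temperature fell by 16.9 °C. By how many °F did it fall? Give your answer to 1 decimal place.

For a temperature change the 32° offset cancels: Δ°F = 16.9 × 1.8 = 30.4 °F.

30.4 °F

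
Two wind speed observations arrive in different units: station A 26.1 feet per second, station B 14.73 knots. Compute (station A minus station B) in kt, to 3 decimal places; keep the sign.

0.734 kt

station A: 26.1 ft/s = 15.46383 kt.
Difference: 15.46383 − 14.73000 = 0.734 kt.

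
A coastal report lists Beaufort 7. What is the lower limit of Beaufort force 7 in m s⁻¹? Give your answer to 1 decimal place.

13.9 m/s

Beaufort 7 (near gale) spans 13.9–17.1 m/s.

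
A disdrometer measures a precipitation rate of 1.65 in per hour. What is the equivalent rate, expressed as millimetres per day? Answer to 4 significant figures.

1006 mm/day

1.65 in/hour × 25.4 mm/in × 24 hour/day = 1006 mm/day.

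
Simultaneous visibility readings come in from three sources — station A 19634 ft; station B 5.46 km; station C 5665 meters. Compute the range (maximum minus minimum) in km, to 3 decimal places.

station A: 19634 ft = 5.98444 km.
station C: 5665 m = 5.66500 km.
Spread: 5.98444 − 5.46000 = 0.524 km.

0.524 km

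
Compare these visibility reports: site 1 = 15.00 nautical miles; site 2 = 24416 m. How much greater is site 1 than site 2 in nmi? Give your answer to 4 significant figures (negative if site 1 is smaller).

1.816 nmi

site 2: 24416 m = 13.18359 nmi.
Difference: 15.00000 − 13.18359 = 1.816 nmi.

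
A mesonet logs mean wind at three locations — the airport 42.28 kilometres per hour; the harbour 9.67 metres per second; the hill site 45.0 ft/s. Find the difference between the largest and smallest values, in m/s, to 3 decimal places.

4.046 m/s

the airport: 42.28 km/h = 11.74444 m/s.
the hill site: 45.0 ft/s = 13.71600 m/s.
Spread: 13.71600 − 9.67000 = 4.046 m/s.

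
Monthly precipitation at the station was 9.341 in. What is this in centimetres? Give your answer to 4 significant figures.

1 in = 2.54 cm, so 9.341 × 2.54 = 23.73 cm.

23.73 cm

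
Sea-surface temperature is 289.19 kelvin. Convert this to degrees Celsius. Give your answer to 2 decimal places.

°C = 289.19 − 273.15 = 16.04 °C.

16.04 °C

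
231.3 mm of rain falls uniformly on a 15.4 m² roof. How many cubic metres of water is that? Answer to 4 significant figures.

3.562 cubic metres

1 mm over 1 m² is 1 L, so volume = 231.3 × 15.4 = 3562.02 L = 3.562 m³.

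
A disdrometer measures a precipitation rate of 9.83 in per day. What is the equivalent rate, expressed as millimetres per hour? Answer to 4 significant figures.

10.40 mm/hour

9.83 in/day × 25.4 mm/in × 0.0416667 day/hour = 10.40 mm/hour.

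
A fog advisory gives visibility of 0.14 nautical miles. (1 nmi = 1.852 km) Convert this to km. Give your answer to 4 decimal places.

1 nmi = 1.852 km, so 0.14 × 1.852 = 0.2593 km.

0.2593 km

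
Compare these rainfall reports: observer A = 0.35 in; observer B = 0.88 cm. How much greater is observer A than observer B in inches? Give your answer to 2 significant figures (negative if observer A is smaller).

observer B: 0.88 cm = 0.346457 in.
Difference: 0.350000 − 0.346457 = 0.0035 in.

0.0035 in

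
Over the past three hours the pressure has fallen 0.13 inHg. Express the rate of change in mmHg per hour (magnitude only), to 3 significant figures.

0.13 inHg / 3 h × 25.4 mmHg/inHg = 1.10 mmHg/h.

1.10 mmHg per hour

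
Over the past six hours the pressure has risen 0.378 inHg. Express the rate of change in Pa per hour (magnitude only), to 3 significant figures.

0.378 inHg / 6 h × 3386.39 Pa/inHg = 213 Pa/h.

213 Pa per hour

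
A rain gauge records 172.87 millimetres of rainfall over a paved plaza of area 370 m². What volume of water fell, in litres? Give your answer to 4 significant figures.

1 mm over 1 m² is 1 L, so volume = 172.87 × 370 = 63961.9 L ≈ 63960 L.

63960 litres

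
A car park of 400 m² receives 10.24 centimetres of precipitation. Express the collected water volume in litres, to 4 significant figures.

Depth: 10.24 cm × 10 = 102.4 mm.
1 mm over 1 m² is 1 L, so volume = 102.4 × 400 = 40960 L.

40960 litres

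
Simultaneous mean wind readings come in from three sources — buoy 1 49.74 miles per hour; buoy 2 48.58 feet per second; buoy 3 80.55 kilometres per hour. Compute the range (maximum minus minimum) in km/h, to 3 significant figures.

buoy 1: 49.74 mph = 80.049 km/h.
buoy 2: 48.58 ft/s = 53.306 km/h.
Spread: 80.550 − 53.306 = 27.2 km/h.

27.2 km/h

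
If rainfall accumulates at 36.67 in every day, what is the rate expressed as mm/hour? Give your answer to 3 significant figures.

38.8 mm/hour

36.67 in/day × 25.4 mm/in × 0.0416667 day/hour = 38.8 mm/hour.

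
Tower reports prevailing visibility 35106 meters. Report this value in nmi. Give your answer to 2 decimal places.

18.96 nmi

1 m = 0.000539957 nmi, so 35106 × 0.000539957 = 18.96 nmi.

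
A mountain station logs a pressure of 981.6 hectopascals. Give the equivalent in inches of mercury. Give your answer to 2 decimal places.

28.99 inHg

1 hPa = 0.02953 inHg, so 981.6 × 0.02953 = 28.99 inHg.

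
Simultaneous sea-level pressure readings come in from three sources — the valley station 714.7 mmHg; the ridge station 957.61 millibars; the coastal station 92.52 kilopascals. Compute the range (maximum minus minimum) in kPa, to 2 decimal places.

3.24 kPa

the valley station: 714.7 mmHg = 95.2855 kPa.
the ridge station: 957.61 mb = 95.7610 kPa.
Spread: 95.7610 − 92.5200 = 3.24 kPa.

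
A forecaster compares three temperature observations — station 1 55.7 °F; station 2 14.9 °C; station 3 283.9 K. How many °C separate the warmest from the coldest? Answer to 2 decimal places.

station 1: 55.7 °F = 13.167 °C.
station 3: 283.9 K = 10.750 °C.
Spread: 14.900 − 10.750 = 4.150 °C.

4.15 °C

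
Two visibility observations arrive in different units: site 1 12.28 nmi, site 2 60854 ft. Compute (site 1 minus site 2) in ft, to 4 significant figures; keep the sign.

13760 ft

site 1: 12.28 nmi = 74614.70 ft.
Difference: 74614.70 − 60854.00 = 13760 ft.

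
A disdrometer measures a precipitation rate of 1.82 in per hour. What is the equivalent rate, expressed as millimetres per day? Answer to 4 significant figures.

1109 mm/day

1.82 in/hour × 25.4 mm/in × 24 hour/day = 1109 mm/day.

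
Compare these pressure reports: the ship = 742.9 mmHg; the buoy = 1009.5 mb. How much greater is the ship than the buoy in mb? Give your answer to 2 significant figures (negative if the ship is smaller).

-19 mb

the ship: 742.9 mmHg = 990.45 mb.
Difference: 990.45 − 1009.50 = -19 mb.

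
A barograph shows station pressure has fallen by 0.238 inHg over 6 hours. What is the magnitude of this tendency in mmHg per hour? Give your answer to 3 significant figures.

1.01 mmHg per hour

0.238 inHg / 6 h × 25.4 mmHg/inHg = 1.01 mmHg/h.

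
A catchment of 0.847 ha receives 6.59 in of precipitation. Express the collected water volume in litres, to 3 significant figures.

Depth: 6.59 in × 25.4 = 167.386 mm.
Area: 0.847 ha = 8470 m².
1 mm over 1 m² is 1 L, so volume = 167.386 × 8470 = 1417759.4 L ≈ 1420000 L.

1420000 litres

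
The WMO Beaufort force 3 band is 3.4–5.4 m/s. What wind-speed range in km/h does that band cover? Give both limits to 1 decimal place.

3.4–5.4 m/s × 3.6 = 12.2–19.4 km/h.

12.2 to 19.4 km/h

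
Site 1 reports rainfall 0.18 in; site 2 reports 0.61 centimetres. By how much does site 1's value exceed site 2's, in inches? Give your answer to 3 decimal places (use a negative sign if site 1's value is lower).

-0.060 in

site 2: 0.61 cm = 0.24016 in.
Difference: 0.18000 − 0.24016 = -0.060 in.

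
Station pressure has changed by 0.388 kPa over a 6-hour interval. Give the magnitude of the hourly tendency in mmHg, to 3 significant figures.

0.485 mmHg per hour

0.388 kPa / 6 h × 7.50062 mmHg/kPa = 0.485 mmHg/h.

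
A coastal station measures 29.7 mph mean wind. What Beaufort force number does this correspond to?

29.7 mph = 13.3 m/s, which is Beaufort 6 (strong breeze, 10.8–13.8 m/s).

Beaufort force 6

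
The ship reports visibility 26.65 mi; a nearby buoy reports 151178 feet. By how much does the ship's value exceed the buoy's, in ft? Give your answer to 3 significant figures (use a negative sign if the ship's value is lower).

the ship: 26.65 SM = 140712.00 ft.
Difference: 140712.00 − 151178.00 = -10500 ft.

-10500 ft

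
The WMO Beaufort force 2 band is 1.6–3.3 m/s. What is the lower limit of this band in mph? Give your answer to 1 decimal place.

1.6–3.3 m/s × 2.237 = 3.6–7.4 mph.

3.6 mph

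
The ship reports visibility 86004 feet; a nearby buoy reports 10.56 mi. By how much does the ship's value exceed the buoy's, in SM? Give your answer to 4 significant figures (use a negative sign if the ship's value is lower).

5.729 SM

the ship: 86004 ft = 16.28864 SM.
Difference: 16.28864 − 10.56000 = 5.729 SM.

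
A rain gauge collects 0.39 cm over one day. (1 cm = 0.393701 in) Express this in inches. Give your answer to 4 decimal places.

1 cm = 0.393701 in, so 0.39 × 0.393701 = 0.1535 in.

0.1535 in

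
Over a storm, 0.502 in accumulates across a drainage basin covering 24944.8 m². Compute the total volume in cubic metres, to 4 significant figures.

318.1 cubic metres

Depth: 0.502 in × 25.4 = 12.7508 mm.
1 mm over 1 m² is 1 L, so volume = 12.7508 × 24944.8 = 318066.16 L = 318.1 m³.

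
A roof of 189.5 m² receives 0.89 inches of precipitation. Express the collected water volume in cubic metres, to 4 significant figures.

Depth: 0.89 in × 25.4 = 22.606 mm.
1 mm over 1 m² is 1 L, so volume = 22.606 × 189.5 = 4283.837 L = 4.284 m³.

4.284 cubic metres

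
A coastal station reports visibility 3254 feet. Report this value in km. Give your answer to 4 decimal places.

1 ft = 0.0003048 km, so 3254 × 0.0003048 = 0.9918 km.

0.9918 km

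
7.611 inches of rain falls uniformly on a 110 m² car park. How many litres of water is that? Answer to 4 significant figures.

21270 litres

Depth: 7.611 in × 25.4 = 193.3194 mm.
1 mm over 1 m² is 1 L, so volume = 193.3194 × 110 = 21265.134 L ≈ 21270 L.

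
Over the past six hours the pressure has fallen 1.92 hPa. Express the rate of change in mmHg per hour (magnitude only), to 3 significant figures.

0.240 mmHg per hour

1.92 hPa / 6 h × 0.750062 mmHg/hPa = 0.240 mmHg/h.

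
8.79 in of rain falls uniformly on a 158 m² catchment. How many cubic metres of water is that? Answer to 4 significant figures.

35.28 cubic metres

Depth: 8.79 in × 25.4 = 223.266 mm.
1 mm over 1 m² is 1 L, so volume = 223.266 × 158 = 35276.028 L = 35.28 m³.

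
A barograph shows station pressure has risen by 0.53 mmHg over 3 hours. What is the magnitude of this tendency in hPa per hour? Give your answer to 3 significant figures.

0.53 mmHg / 3 h × 1.33322 hPa/mmHg = 0.236 hPa/h.

0.236 hPa per hour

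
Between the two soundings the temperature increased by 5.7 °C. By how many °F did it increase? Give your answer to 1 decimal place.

For a temperature change the 32° offset cancels: Δ°F = 5.7 × 1.8 = 10.3 °F.

10.3 °F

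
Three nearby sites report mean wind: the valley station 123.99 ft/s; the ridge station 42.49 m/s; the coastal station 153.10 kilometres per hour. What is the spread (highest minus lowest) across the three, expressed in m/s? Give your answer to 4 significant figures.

4.736 m/s

the valley station: 123.99 ft/s = 37.79215 m/s.
the coastal station: 153.10 km/h = 42.52778 m/s.
Spread: 42.52778 − 37.79215 = 4.736 m/s.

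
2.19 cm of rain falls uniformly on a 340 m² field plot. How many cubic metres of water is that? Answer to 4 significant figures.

7.446 cubic metres

Depth: 2.19 cm × 10 = 21.9 mm.
1 mm over 1 m² is 1 L, so volume = 21.9 × 340 = 7446 L = 7.446 m³.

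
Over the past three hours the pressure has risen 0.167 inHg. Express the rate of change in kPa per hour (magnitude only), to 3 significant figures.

0.189 kPa per hour

0.167 inHg / 3 h × 3.38639 kPa/inHg = 0.189 kPa/h.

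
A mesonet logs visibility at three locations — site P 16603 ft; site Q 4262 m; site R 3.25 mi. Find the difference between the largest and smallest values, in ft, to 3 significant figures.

3180 ft

site Q: 4262 m = 13982.94 ft.
site R: 3.25 SM = 17160.00 ft.
Spread: 17160.00 − 13982.94 = 3180 ft.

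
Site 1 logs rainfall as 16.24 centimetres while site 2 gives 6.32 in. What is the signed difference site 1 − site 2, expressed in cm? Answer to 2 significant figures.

0.19 cm

site 2: 6.32 in = 16.0528 cm.
Difference: 16.2400 − 16.0528 = 0.19 cm.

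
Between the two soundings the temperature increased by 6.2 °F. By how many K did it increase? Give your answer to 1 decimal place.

For a temperature change the 32° offset cancels: ΔK = 6.2 × 0.5556 = 3.4 K.

3.4 K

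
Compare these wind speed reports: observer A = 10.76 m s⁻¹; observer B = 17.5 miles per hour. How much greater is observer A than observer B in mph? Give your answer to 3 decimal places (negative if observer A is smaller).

observer A: 10.76 m/s = 24.06943 mph.
Difference: 24.06943 − 17.50000 = 6.569 mph.

6.569 mph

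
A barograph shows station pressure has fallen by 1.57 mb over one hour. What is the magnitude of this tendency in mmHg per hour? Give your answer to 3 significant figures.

1.57 mb / 1 h × 0.750062 mmHg/mb = 1.18 mmHg/h.

1.18 mmHg per hour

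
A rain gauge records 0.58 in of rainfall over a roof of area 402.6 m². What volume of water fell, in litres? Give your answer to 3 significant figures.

5930 litres

Depth: 0.58 in × 25.4 = 14.732 mm.
1 mm over 1 m² is 1 L, so volume = 14.732 × 402.6 = 5931.1032 L ≈ 5930 L.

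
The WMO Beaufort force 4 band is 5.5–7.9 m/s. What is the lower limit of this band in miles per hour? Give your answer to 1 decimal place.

12.3 mph

5.5–7.9 m/s × 2.237 = 12.3–17.7 mph.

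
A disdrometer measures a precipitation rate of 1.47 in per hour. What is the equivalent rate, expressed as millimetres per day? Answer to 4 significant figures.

896.1 mm/day

1.47 in/hour × 25.4 mm/in × 24 hour/day = 896.1 mm/day.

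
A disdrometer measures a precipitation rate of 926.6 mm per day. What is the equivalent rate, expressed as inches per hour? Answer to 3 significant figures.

1.52 in/hour

926.6 mm/day × 0.0393701 in/mm × 0.0416667 day/hour = 1.52 in/hour.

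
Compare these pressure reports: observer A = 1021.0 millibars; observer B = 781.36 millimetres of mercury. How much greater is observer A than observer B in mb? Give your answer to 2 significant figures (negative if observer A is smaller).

observer B: 781.36 mmHg = 1041.73 mb.
Difference: 1021.00 − 1041.73 = -21 mb.

-21 mb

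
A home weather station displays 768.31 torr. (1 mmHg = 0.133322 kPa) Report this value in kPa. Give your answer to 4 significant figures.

1 mmHg = 0.133322 kPa, so 768.31 × 0.133322 = 102.4 kPa.

102.4 kPa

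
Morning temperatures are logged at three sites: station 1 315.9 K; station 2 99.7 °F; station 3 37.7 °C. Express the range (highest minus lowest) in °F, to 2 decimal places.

station 1: 315.9 K = 42.750 °C.
station 2: 99.7 °F = 37.611 °C.
Spread: 42.750 − 37.611 = 5.139 °C = 9.25 °F.

9.25 °F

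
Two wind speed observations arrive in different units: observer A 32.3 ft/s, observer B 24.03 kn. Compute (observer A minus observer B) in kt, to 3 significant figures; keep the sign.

observer A: 32.3 ft/s = 19.1372 kt.
Difference: 19.1372 − 24.0300 = -4.89 kt.

-4.89 kt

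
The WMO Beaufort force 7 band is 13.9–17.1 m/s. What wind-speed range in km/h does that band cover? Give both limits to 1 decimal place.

13.9–17.1 m/s × 3.6 = 50.0–61.6 km/h.

50.0 to 61.6 km/h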